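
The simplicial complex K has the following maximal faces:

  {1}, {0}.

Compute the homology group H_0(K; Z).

H_0 = Z^2.

Fix the vertex order 0 < 1 and write every simplex with vertices in increasing order. Then dim K = 0 and the simplices of K are:

  0-simplices (2): [0], [1]

giving chain groups C_0 ≅ Z^2.

Computing H_k = (kernel of ∂_k) / (image of ∂_{k+1}):

  H_0: rank C_0 − rank ∂_1 = 2 − 0 = 2, and there is no ∂_1, so H_0 = Z^2.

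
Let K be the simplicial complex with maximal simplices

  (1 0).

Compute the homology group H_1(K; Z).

H_1 = 0.

Take the total order 0 < 1 on the vertex set. Then K (dimension 1) consists of the simplices:

  0-simplices (2): [0], [1]
  1-simplices (1): [0,1]

giving chain groups C_0 ≅ Z^2, C_1 ≅ Z^1.

The boundary map ∂_1: C_1 → C_0 is given by ∂[p,q] = [q] − [p].
This gives a 2×1 integer matrix of rank 1; reducing to Smith normal form yields diagonal entries (1).

Reading off H_k = ker ∂_k / im ∂_{k+1}:

  H_1: rank ker ∂_1 − rank ∂_2 = (1 − 1) − 0 = 0, and there is no ∂_2, so H_1 = 0.

(K is a triangulation of the 1-simplex.)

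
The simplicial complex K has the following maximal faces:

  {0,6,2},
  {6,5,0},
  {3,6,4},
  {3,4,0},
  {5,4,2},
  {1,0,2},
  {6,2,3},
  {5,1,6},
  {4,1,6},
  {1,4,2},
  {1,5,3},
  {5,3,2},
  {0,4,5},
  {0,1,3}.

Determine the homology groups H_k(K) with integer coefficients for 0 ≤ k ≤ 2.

Take the total order 0 < 1 < 2 < 3 < 4 < 5 < 6 on the vertex set. Then K (dimension 2) consists of the simplices:

  0-simplices (7): [0], [1], [2], [3], [4], [5], [6]
  1-simplices (21): [0,1], [0,2], [0,3], [0,4], [0,5], [0,6], [1,2], [1,3], [1,4], [1,5], [1,6], [2,3], [2,4], [2,5], [2,6], [3,4], [3,5], [3,6], [4,5], [4,6], [5,6]
  2-simplices (14): [0,1,2], [0,1,3], [0,2,6], [0,3,4], [0,4,5], [0,5,6], [1,2,4], [1,3,5], [1,4,6], [1,5,6], [2,3,5], [2,3,6], [2,4,5], [3,4,6]

so the chain groups are C_0 ≅ Z^7, C_1 ≅ Z^21, C_2 ≅ Z^14.

Boundary ∂_1: C_1 → C_0 maps an edge to its endpoints' difference, ∂[p,q] = q − p.
This gives a 7×21 integer matrix of rank 6; reducing to Smith normal form yields diagonal entries (1,1,1,1,1,1).

The boundary map ∂_2: C_2 → C_1 maps a triangle to the signed sum of its edges. For instance
  ∂[0,4,5] = [4,5] − [0,5] + [0,4],
  ∂[0,1,3] = [1,3] − [0,3] + [0,1].
As a 21×14 matrix over Z this has rank 13, with invariant factors (1,1,1,1,1,1,1,1,1,1,1,1,1).

From H_k ≅ ker(∂_k) / im(∂_{k+1}) we obtain:

  H_0: rank C_0 − rank ∂_1 = 7 − 6 = 1, and the invariant factors of ∂_1 are all 1, so H_0 = Z.
  H_1: rank ker ∂_1 − rank ∂_2 = (21 − 6) − 13 = 2, and the invariant factors of ∂_2 are all 1, so H_1 = Z^2.
  H_2: rank ker ∂_2 − rank ∂_3 = (14 − 13) − 0 = 1, and there is no ∂_3, so H_2 = Z.

H_0 ≅ Z,  H_1 ≅ Z^2,  H_2 ≅ Z.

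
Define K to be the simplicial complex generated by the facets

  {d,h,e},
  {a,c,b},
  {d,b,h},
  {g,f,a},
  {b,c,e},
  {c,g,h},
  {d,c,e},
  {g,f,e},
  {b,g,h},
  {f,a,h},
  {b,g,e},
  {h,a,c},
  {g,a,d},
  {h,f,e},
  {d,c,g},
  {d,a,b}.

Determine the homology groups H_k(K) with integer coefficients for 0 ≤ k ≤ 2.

Fix the vertex order a < b < c < d < e < f < g < h and write every simplex with vertices in increasing order. Then dim K = 2 and the simplices of K are:

  0-simplices (8): a, b, c, d, e, f, g, h
  1-simplices (24): ab, ac, ad, af, ag, ah, bc, bd, be, bg, bh, cd, ce, cg, ch, de, dg, dh, ef, eg, eh, fg, fh, gh
  2-simplices (16): abc, abd, ach, adg, afg, afh, bce, bdh, beg, bgh, cde, cdg, cgh, deh, efg, efh

Hence C_0 ≅ Z^8, C_1 ≅ Z^24, C_2 ≅ Z^16.

∂_1: C_1 → C_0 is given by ∂[p,q] = [q] − [p].
This gives a 8×24 integer matrix of rank 7; reducing to Smith normal form yields diagonal entries (1,1,1,1,1,1,1).

∂_2: C_2 → C_1 acts by ∂[p,q,r] = [q,r] − [p,r] + [p,q]. For instance
  ∂cde = de − ce + cd,
  ∂bgh = gh − bh + bg.
The 24×16 boundary matrix has rank 15 and Smith normal form diag(1,1,1,1,1,1,1,1,1,1,1,1,1,1,1).

Reading off H_k = ker ∂_k / im ∂_{k+1}:

  H_0: rank C_0 − rank ∂_1 = 8 − 7 = 1, and the invariant factors of ∂_1 are all 1, so H_0 ≅ Z.
  H_1: rank ker ∂_1 − rank ∂_2 = (24 − 7) − 15 = 2, and the invariant factors of ∂_2 are all 1, so H_1 ≅ Z^2.
  H_2: rank ker ∂_2 − rank ∂_3 = (16 − 15) − 0 = 1, and there is no ∂_3, so H_2 ≅ Z.

As a check, the Euler characteristic is 8 − 24 + 16 = 0, which agrees with 1 − 2 + 1 = 0.
(K is a triangulation of the torus T^2.)

H_0 ≅ Z,  H_1 ≅ Z^2,  H_2 ≅ Z.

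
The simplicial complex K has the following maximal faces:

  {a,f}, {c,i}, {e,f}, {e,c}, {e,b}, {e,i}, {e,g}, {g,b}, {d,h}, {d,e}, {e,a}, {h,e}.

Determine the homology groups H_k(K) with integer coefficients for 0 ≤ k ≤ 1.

Take the total order a < b < c < d < e < f < g < h < i on the vertex set. Then K (dimension 1) consists of the simplices:

  0-simplices (9): a, b, c, d, e, f, g, h, i
  1-simplices (12): ae, af, be, bg, ce, ci, de, dh, ef, eg, eh, ei

giving chain groups C_0 ≅ Z^9, C_1 ≅ Z^12.

Boundary ∂_1: C_1 → C_0 is given by ∂[p,q] = [q] − [p].
The 9×12 boundary matrix has rank 8 and Smith normal form diag(1,1,1,1,1,1,1,1).

Reading off H_k = ker ∂_k / im ∂_{k+1}:

  H_0: rank C_0 − rank ∂_1 = 9 − 8 = 1, and the invariant factors of ∂_1 are all 1, so H_0 ≅ Z.
  H_1: rank ker ∂_1 − rank ∂_2 = (12 − 8) − 0 = 4, and there is no ∂_2, so H_1 ≅ Z^4.

As a check, the Euler characteristic is 9 − 12 = -3, which agrees with 1 − 4 = -3.

H_0 ≅ Z,  H_1 ≅ Z^4.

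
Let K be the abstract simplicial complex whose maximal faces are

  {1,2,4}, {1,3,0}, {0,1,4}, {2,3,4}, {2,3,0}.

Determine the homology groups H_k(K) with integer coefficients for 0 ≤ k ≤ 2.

K has 5 vertices, 10 edges, 5 triangles.
rank ∂_0 = 0, rank ∂_1 = 4 ⇒ b_0 = 5 − 0 − 4 = 1; all invariant factors of ∂_1 are 1 so no torsion. So H_0 ≅ Z.
rank ∂_1 = 4, rank ∂_2 = 5 ⇒ b_1 = 10 − 4 − 5 = 1; all invariant factors of ∂_2 are 1 so no torsion. So H_1 ≅ Z.
rank ∂_2 = 5, rank ∂_3 = 0 ⇒ b_2 = 5 − 5 − 0 = 0. So H_2 ≅ 0.

H_0 = Z,  H_1 = Z,  H_2 = 0.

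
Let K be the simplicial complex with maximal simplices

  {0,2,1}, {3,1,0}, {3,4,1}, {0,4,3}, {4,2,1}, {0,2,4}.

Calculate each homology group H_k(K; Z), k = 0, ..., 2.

H_0 = Z,  H_1 = 0,  H_2 = Z.

Order the vertices as 0 < 1 < 2 < 3 < 4. Listing each simplex with vertices in this order, K has dimension 2 with simplices:

  0-simplices (5): [0], [1], [2], [3], [4]
  1-simplices (9): [0,1], [0,2], [0,3], [0,4], [1,2], [1,3], [1,4], [2,4], [3,4]
  2-simplices (6): [0,1,2], [0,1,3], [0,2,4], [0,3,4], [1,2,4], [1,3,4]

giving chain groups C_0 ≅ Z^5, C_1 ≅ Z^9, C_2 ≅ Z^6.

Boundary ∂_1: C_1 → C_0 is given by ∂[p,q] = [q] − [p].
This gives a 5×9 integer matrix of rank 4; reducing to Smith normal form yields diagonal entries (1,1,1,1).

Boundary ∂_2: C_2 → C_1 acts by ∂[p,q,r] = [q,r] − [p,r] + [p,q]. For instance
  ∂[1,2,4] = [2,4] − [1,4] + [1,2],
  ∂[0,1,2] = [1,2] − [0,2] + [0,1].
The resulting 9×6 matrix has rank 5, and its Smith normal form has invariant factors (1,1,1,1,1).

Now H_k = ker ∂_k / im ∂_{k+1}, so:

  H_0: rank C_0 − rank ∂_1 = 5 − 4 = 1, and the invariant factors of ∂_1 are all 1, so H_0 ≅ Z.
  H_1: rank ker ∂_1 − rank ∂_2 = (9 − 4) − 5 = 0, and the invariant factors of ∂_2 are all 1, so H_1 ≅ 0.
  H_2: rank ker ∂_2 − rank ∂_3 = (6 − 5) − 0 = 1, and there is no ∂_3, so H_2 ≅ Z.

(K is a triangulation of the 2-sphere S^2.)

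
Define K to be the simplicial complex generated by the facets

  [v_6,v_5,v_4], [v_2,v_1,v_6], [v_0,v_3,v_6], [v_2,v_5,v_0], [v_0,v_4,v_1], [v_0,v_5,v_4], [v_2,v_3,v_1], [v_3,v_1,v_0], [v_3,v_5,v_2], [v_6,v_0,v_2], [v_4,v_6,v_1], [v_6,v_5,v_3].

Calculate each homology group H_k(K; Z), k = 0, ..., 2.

H_0 ≅ Z,  H_1 ≅ Z/2,  H_2 = 0.

K has 7 vertices, 18 edges, 12 triangles.
rank ∂_0 = 0, rank ∂_1 = 6 ⇒ b_0 = 7 − 0 − 6 = 1; all invariant factors of ∂_1 are 1 so no torsion. So H_0 ≅ Z.
rank ∂_1 = 6, rank ∂_2 = 12 ⇒ b_1 = 18 − 6 − 12 = 0; ∂_2 has invariant factor(s) [2] giving torsion. So H_1 ≅ Z/2.
rank ∂_2 = 12, rank ∂_3 = 0 ⇒ b_2 = 12 − 12 − 0 = 0. So H_2 ≅ 0.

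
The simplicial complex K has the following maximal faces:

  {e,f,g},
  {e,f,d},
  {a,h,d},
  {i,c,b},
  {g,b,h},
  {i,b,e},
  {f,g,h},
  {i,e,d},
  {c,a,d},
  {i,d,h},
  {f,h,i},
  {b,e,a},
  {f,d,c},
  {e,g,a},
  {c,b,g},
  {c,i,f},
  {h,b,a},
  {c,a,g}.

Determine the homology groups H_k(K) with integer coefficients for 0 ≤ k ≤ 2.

H_0 ≅ Z,  H_1 ≅ Z ⊕ Z/2,  H_2 = 0.

Order the vertices as a < b < c < d < e < f < g < h < i. Listing each simplex with vertices in this order, K has dimension 2 with simplices:

  0-simplices (9): a, b, c, d, e, f, g, h, i
  1-simplices (27): ab, ac, ad, ae, ag, ah, bc, be, bg, bh, bi, cd, cf, cg, ci, de, df, dh, di, ef, eg, ei, fg, fh, fi, gh, hi
  2-simplices (18): abe, abh, acd, acg, adh, aeg, bcg, bci, bei, bgh, cdf, cfi, def, dei, dhi, efg, fgh, fhi

giving chain groups C_0 ≅ Z^9, C_1 ≅ Z^27, C_2 ≅ Z^18.

Boundary ∂_1: C_1 → C_0 sends each edge [p,q] (with p < q) to q − p. For instance
  ∂df = f − d.
The 9×27 boundary matrix has rank 8 and Smith normal form diag(1,1,1,1,1,1,1,1).

∂_2: C_2 → C_1 maps a triangle to the signed sum of its edges. For instance
  ∂fhi = hi − fi + fh,
  ∂bci = ci − bi + bc.
The resulting 27×18 matrix has rank 18, and its Smith normal form has invariant factors (1,1,1,1,1,1,1,1,1,1,1,1,1,1,1,1,1,2).

From H_k ≅ ker(∂_k) / im(∂_{k+1}) we obtain:

  H_0: rank C_0 − rank ∂_1 = 9 − 8 = 1, and the invariant factors of ∂_1 are all 1, so H_0 = Z.
  H_1: rank ker ∂_1 − rank ∂_2 = (27 − 8) − 18 = 1, and ∂_2 has invariant factor 2 > 1, so H_1 = Z ⊕ Z/2.
  H_2: rank ker ∂_2 − rank ∂_3 = (18 − 18) − 0 = 0, and there is no ∂_3, so H_2 = 0.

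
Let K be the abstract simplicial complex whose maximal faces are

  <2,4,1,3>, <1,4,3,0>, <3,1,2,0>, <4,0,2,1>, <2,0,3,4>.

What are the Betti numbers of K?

b_0 = 1, b_1 = 0, b_2 = 0, b_3 = 1.

Fix the vertex order 0 < 1 < 2 < 3 < 4 and write every simplex with vertices in increasing order. Then dim K = 3 and the simplices of K are:

  0-simplices (5): [0], [1], [2], [3], [4]
  1-simplices (10): [0,1], [0,2], [0,3], [0,4], [1,2], [1,3], [1,4], [2,3], [2,4], [3,4]
  2-simplices (10): [0,1,2], [0,1,3], [0,1,4], [0,2,3], [0,2,4], [0,3,4], [1,2,3], [1,2,4], [1,3,4], [2,3,4]
  3-simplices (5): [0,1,2,3], [0,1,2,4], [0,1,3,4], [0,2,3,4], [1,2,3,4]

giving chain groups C_0 ≅ Z^5, C_1 ≅ Z^10, C_2 ≅ Z^10, C_3 ≅ Z^5.

Boundary ∂_1: C_1 → C_0 maps an edge to its endpoints' difference, ∂[p,q] = q − p. For instance
  ∂[0,3] = [3] − [0].
The 5×10 boundary matrix has rank 4 and Smith normal form diag(1,1,1,1).

∂_2: C_2 → C_1 acts by ∂[p,q,r] = [q,r] − [p,r] + [p,q]. For instance
  ∂[0,2,3] = [2,3] − [0,3] + [0,2],
  ∂[1,2,4] = [2,4] − [1,4] + [1,2].
The resulting 10×10 matrix has rank 6, and its Smith normal form has invariant factors (1,1,1,1,1,1).

The boundary map ∂_3: C_3 → C_2 sends each 3-simplex σ to the alternating sum Σ_i (−1)^i (σ with its i-th vertex removed). For instance
  ∂[0,2,3,4] = [2,3,4] − [0,3,4] + [0,2,4] − [0,2,3],
  ∂[0,1,2,3] = [1,2,3] − [0,2,3] + [0,1,3] − [0,1,2].
As a 10×5 matrix over Z this has rank 4, with invariant factors (1,1,1,1).

Reading off H_k = ker ∂_k / im ∂_{k+1}:

  H_0: rank C_0 − rank ∂_1 = 5 − 4 = 1, and the invariant factors of ∂_1 are all 1, so H_0 = Z.
  H_1: rank ker ∂_1 − rank ∂_2 = (10 − 4) − 6 = 0, and the invariant factors of ∂_2 are all 1, so H_1 = 0.
  H_2: rank ker ∂_2 − rank ∂_3 = (10 − 6) − 4 = 0, and the invariant factors of ∂_3 are all 1, so H_2 = 0.
  H_3: rank ker ∂_3 − rank ∂_4 = (5 − 4) − 0 = 1, and there is no ∂_4, so H_3 = Z.

Hence the Betti numbers are b_0 = 1, b_1 = 0, b_2 = 0, b_3 = 1.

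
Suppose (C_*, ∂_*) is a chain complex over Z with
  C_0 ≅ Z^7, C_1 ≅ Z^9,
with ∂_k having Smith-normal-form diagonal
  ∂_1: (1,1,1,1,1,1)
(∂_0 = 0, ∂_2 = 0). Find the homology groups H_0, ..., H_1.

H_0 = Z,  H_1 = Z^3.

H_0: b_0 = 7 − 0 − 6 = 1; torsion from ∂_1 factors > 1: none. So H_0 = Z.
H_1: b_1 = 9 − 6 − 0 = 3; torsion from ∂_2 factors > 1: none. So H_1 = Z^3.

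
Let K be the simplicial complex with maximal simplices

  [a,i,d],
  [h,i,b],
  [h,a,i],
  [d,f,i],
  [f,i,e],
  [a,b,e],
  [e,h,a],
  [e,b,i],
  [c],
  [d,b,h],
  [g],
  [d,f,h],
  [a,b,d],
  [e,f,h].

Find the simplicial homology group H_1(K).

H_1 = Z/2.

K has 9 vertices, 18 edges, 12 triangles.
rank ∂_1 = 6, rank ∂_2 = 12 ⇒ b_1 = 18 − 6 − 12 = 0; ∂_2 has invariant factor(s) [2] giving torsion. So H_1 ≅ Z/2.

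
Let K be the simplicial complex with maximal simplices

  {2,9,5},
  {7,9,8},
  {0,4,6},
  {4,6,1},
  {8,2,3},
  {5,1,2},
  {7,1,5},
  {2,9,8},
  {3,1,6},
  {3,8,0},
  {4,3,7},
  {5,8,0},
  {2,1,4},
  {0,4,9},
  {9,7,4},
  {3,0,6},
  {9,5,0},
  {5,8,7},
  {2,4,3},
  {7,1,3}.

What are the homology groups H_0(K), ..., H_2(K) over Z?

H_0 = Z,  H_1 = Z ⊕ Z_2,  H_2 = 0.

Take the total order 0 < 1 < 2 < 3 < 4 < 5 < 6 < 7 < 8 < 9 on the vertex set. Then K (dimension 2) consists of the simplices:

  0-simplices (10): [0], [1], [2], [3], [4], [5], [6], [7], [8], [9]
  1-simplices (30): (30 of them)
  2-simplices (20): (20 of them)

Hence C_0 ≅ Z^10, C_1 ≅ Z^30, C_2 ≅ Z^20.

The boundary map ∂_1: C_1 → C_0 is given by ∂[p,q] = [q] − [p]. For instance
  ∂[2,3] = [3] − [2].
The resulting 10×30 matrix has rank 9, and its Smith normal form has invariant factors (1,1,1,1,1,1,1,1,1).

∂_2: C_2 → C_1 sends each 2-simplex [p,q,r] to [q,r] − [p,r] + [p,q]. For instance
  ∂[5,7,8] = [7,8] − [5,8] + [5,7],
  ∂[0,4,9] = [4,9] − [0,9] + [0,4].
As a 30×20 matrix over Z this has rank 20, with invariant factors (1,1,1,1,1,1,1,1,1,1,1,1,1,1,1,1,1,1,1,2).

Now H_k = ker ∂_k / im ∂_{k+1}, so:

  H_0: rank C_0 − rank ∂_1 = 10 − 9 = 1, and the invariant factors of ∂_1 are all 1, so H_0 = Z.
  H_1: rank ker ∂_1 − rank ∂_2 = (30 − 9) − 20 = 1, and ∂_2 has invariant factor 2 > 1, so H_1 = Z ⊕ Z_2.
  H_2: rank ker ∂_2 − rank ∂_3 = (20 − 20) − 0 = 0, and there is no ∂_3, so H_2 = 0.

(K is a triangulation of the Klein bottle.)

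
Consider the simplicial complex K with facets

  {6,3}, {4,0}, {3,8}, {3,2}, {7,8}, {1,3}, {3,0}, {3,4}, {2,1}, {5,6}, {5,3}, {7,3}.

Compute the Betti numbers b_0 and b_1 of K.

b_0 = 1, b_1 = 4.

We work with the vertex ordering 0 < 1 < 2 < 3 < 4 < 5 < 6 < 7 < 8. The simplices of K, each written with vertices in increasing order, are:

  0-simplices (9): [0], [1], [2], [3], [4], [5], [6], [7], [8]
  1-simplices (12): [0,3], [0,4], [1,2], [1,3], [2,3], [3,4], [3,5], [3,6], [3,7], [3,8], [5,6], [7,8]

so the chain groups are C_0 ≅ Z^9, C_1 ≅ Z^12.

∂_1: C_1 → C_0 is given by ∂[p,q] = [q] − [p]. For instance
  ∂[1,2] = [2] − [1].
The resulting 9×12 matrix has rank 8, and its Smith normal form has invariant factors (1,1,1,1,1,1,1,1).

From H_k ≅ ker(∂_k) / im(∂_{k+1}) we obtain:

  H_0: rank C_0 − rank ∂_1 = 9 − 8 = 1, and the invariant factors of ∂_1 are all 1, so H_0 ≅ Z.
  H_1: rank ker ∂_1 − rank ∂_2 = (12 − 8) − 0 = 4, and there is no ∂_2, so H_1 ≅ Z^4.

Hence the Betti numbers are b_0 = 1, b_1 = 4.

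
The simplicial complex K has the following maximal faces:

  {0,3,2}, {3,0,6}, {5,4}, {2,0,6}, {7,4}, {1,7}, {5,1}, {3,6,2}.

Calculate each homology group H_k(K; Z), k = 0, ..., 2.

H_0 = Z^2,  H_1 = Z,  H_2 = Z.

We work with the vertex ordering 0 < 1 < 2 < 3 < 4 < 5 < 6 < 7. The simplices of K, each written with vertices in increasing order, are:

  0-simplices (8): [0], [1], [2], [3], [4], [5], [6], [7]
  1-simplices (10): [0,2], [0,3], [0,6], [1,5], [1,7], [2,3], [2,6], [3,6], [4,5], [4,7]
  2-simplices (4): [0,2,3], [0,2,6], [0,3,6], [2,3,6]

Hence C_0 ≅ Z^8, C_1 ≅ Z^10, C_2 ≅ Z^4.

∂_1: C_1 → C_0 sends each edge [p,q] (with p < q) to q − p.
As a 8×10 matrix over Z this has rank 6, with invariant factors (1,1,1,1,1,1).

The boundary map ∂_2: C_2 → C_1 sends each 2-simplex [p,q,r] to [q,r] − [p,r] + [p,q]. For instance
  ∂[0,3,6] = [3,6] − [0,6] + [0,3],
  ∂[0,2,6] = [2,6] − [0,6] + [0,2].
The 10×4 boundary matrix has rank 3 and Smith normal form diag(1,1,1).

Computing H_k = (kernel of ∂_k) / (image of ∂_{k+1}):

  H_0: rank C_0 − rank ∂_1 = 8 − 6 = 2, and the invariant factors of ∂_1 are all 1, so H_0 ≅ Z^2.
  H_1: rank ker ∂_1 − rank ∂_2 = (10 − 6) − 3 = 1, and the invariant factors of ∂_2 are all 1, so H_1 ≅ Z.
  H_2: rank ker ∂_2 − rank ∂_3 = (4 − 3) − 0 = 1, and there is no ∂_3, so H_2 ≅ Z.

(K is a triangulation of the disjoint union of the circle S^1 and the 2-sphere S^2.)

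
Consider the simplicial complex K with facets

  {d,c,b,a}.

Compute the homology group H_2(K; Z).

H_2 ≅ 0.

K has 4 vertices, 6 edges, 4 triangles, 1 3-simplex.
rank ∂_2 = 3, rank ∂_3 = 1 ⇒ b_2 = 4 − 3 − 1 = 0; all invariant factors of ∂_3 are 1 so no torsion. So H_2 ≅ 0.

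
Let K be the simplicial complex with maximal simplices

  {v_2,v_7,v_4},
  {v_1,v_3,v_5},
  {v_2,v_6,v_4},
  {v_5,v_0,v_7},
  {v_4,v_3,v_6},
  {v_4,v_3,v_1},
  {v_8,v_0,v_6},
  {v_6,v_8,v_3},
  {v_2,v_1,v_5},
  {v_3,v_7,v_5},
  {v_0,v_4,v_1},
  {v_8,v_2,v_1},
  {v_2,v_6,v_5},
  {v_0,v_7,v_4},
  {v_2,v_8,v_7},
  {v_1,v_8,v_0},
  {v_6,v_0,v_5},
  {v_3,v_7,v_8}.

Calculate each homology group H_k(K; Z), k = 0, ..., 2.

H_0 ≅ Z,  H_1 ≅ Z^2,  H_2 ≅ Z.

K has 9 vertices, 27 edges, 18 triangles.
rank ∂_0 = 0, rank ∂_1 = 8 ⇒ b_0 = 9 − 0 − 8 = 1; all invariant factors of ∂_1 are 1 so no torsion. So H_0 ≅ Z.
rank ∂_1 = 8, rank ∂_2 = 17 ⇒ b_1 = 27 − 8 − 17 = 2; all invariant factors of ∂_2 are 1 so no torsion. So H_1 ≅ Z^2.
rank ∂_2 = 17, rank ∂_3 = 0 ⇒ b_2 = 18 − 17 − 0 = 1. So H_2 ≅ Z.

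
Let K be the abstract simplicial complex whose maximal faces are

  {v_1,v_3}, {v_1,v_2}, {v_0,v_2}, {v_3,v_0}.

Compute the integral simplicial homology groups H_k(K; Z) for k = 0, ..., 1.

We work with the vertex ordering v_0 < v_1 < v_2 < v_3. The simplices of K, each written with vertices in increasing order, are:

  0-simplices (4): [v_0], [v_1], [v_2], [v_3]
  1-simplices (4): [v_0,v_2], [v_0,v_3], [v_1,v_2], [v_1,v_3]

so the chain groups are C_0 ≅ Z^4, C_1 ≅ Z^4.

Boundary ∂_1: C_1 → C_0 sends each edge [p,q] (with p < q) to q − p. For instance
  ∂[v_1,v_2] = [v_2] − [v_1].
The 4×4 boundary matrix has rank 3 and Smith normal form diag(1,1,1).

Reading off H_k = ker ∂_k / im ∂_{k+1}:

  H_0: rank C_0 − rank ∂_1 = 4 − 3 = 1, and the invariant factors of ∂_1 are all 1, so H_0 = Z.
  H_1: rank ker ∂_1 − rank ∂_2 = (4 − 3) − 0 = 1, and there is no ∂_2, so H_1 = Z.

(K is a triangulation of the circle S^1.)

H_0 ≅ Z,  H_1 ≅ Z.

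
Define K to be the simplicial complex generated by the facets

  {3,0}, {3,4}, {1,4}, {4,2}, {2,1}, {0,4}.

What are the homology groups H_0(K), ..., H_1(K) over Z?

H_0 ≅ Z,  H_1 ≅ Z^2.

Order the vertices as 0 < 1 < 2 < 3 < 4. Listing each simplex with vertices in this order, K has dimension 1 with simplices:

  0-simplices (5): [0], [1], [2], [3], [4]
  1-simplices (6): [0,3], [0,4], [1,2], [1,4], [2,4], [3,4]

giving chain groups C_0 ≅ Z^5, C_1 ≅ Z^6.

The boundary map ∂_1: C_1 → C_0 is given by ∂[p,q] = [q] − [p].
This gives a 5×6 integer matrix of rank 4; reducing to Smith normal form yields diagonal entries (1,1,1,1).

Reading off H_k = ker ∂_k / im ∂_{k+1}:

  H_0: rank C_0 − rank ∂_1 = 5 − 4 = 1, and the invariant factors of ∂_1 are all 1, so H_0 = Z.
  H_1: rank ker ∂_1 − rank ∂_2 = (6 − 4) − 0 = 2, and there is no ∂_2, so H_1 = Z^2.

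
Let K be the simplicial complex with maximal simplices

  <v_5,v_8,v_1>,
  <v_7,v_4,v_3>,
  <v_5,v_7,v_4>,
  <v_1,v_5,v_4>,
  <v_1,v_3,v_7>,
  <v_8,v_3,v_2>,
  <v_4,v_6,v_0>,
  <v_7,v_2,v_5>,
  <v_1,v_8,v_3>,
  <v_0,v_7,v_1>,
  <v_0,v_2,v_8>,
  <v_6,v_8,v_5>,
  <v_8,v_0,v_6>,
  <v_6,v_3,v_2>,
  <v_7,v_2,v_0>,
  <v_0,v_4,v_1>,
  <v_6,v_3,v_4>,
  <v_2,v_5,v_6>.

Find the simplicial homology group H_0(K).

H_0 = Z.

K has 9 vertices, 27 edges, 18 triangles.
rank ∂_0 = 0, rank ∂_1 = 8 ⇒ b_0 = 9 − 0 − 8 = 1; all invariant factors of ∂_1 are 1 so no torsion. So H_0 ≅ Z.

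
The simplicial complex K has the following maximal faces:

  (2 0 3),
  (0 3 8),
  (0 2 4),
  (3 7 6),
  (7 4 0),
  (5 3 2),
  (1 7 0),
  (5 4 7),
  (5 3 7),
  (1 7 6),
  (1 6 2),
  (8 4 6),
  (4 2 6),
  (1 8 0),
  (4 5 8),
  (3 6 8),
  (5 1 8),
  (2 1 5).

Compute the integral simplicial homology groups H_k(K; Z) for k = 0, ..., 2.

H_0 = Z,  H_1 = Z^2,  H_2 = Z.

Fix the vertex order 0 < 1 < 2 < 3 < 4 < 5 < 6 < 7 < 8 and write every simplex with vertices in increasing order. Then dim K = 2 and the simplices of K are:

  0-simplices (9): [0], [1], [2], [3], [4], [5], [6], [7], [8]
  1-simplices (27): (27 of them)
  2-simplices (18): [0,1,7], [0,1,8], [0,2,3], [0,2,4], [0,3,8], [0,4,7], [1,2,5], [1,2,6], [1,5,8], [1,6,7], [2,3,5], [2,4,6], [3,5,7], [3,6,7], [3,6,8], [4,5,7], [4,5,8], [4,6,8]

Hence C_0 ≅ Z^9, C_1 ≅ Z^27, C_2 ≅ Z^18.

The boundary map ∂_1: C_1 → C_0 is given by ∂[p,q] = [q] − [p]. For instance
  ∂[1,8] = [8] − [1].
This gives a 9×27 integer matrix of rank 8; reducing to Smith normal form yields diagonal entries (1,1,1,1,1,1,1,1).

∂_2: C_2 → C_1 maps a triangle to the signed sum of its edges. For instance
  ∂[2,4,6] = [4,6] − [2,6] + [2,4],
  ∂[1,2,5] = [2,5] − [1,5] + [1,2].
The resulting 27×18 matrix has rank 17, and its Smith normal form has invariant factors (1,1,1,1,1,1,1,1,1,1,1,1,1,1,1,1,1).

Computing H_k = (kernel of ∂_k) / (image of ∂_{k+1}):

  H_0: rank C_0 − rank ∂_1 = 9 − 8 = 1, and the invariant factors of ∂_1 are all 1, so H_0 ≅ Z.
  H_1: rank ker ∂_1 − rank ∂_2 = (27 − 8) − 17 = 2, and the invariant factors of ∂_2 are all 1, so H_1 ≅ Z^2.
  H_2: rank ker ∂_2 − rank ∂_3 = (18 − 17) − 0 = 1, and there is no ∂_3, so H_2 ≅ Z.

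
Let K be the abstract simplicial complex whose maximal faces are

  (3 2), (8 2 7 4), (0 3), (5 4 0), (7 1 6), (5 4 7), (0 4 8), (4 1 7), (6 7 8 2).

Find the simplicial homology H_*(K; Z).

Order the vertices as 0 < 1 < 2 < 3 < 4 < 5 < 6 < 7 < 8. Listing each simplex with vertices in this order, K has dimension 3 with simplices:

  0-simplices (9): [0], [1], [2], [3], [4], [5], [6], [7], [8]
  1-simplices (19): [0,3], [0,4], [0,5], [0,8], [1,4], [1,6], [1,7], [2,3], [2,4], [2,6], [2,7], [2,8], [4,5], [4,7], [4,8], [5,7], [6,7], [6,8], [7,8]
  2-simplices (12): [0,4,5], [0,4,8], [1,4,7], [1,6,7], [2,4,7], [2,4,8], [2,6,7], [2,6,8], [2,7,8], [4,5,7], [4,7,8], [6,7,8]
  3-simplices (2): [2,4,7,8], [2,6,7,8]

giving chain groups C_0 ≅ Z^9, C_1 ≅ Z^19, C_2 ≅ Z^12, C_3 ≅ Z^2.

Boundary ∂_1: C_1 → C_0 maps an edge to its endpoints' difference, ∂[p,q] = q − p. For instance
  ∂[0,5] = [5] − [0].
The resulting 9×19 matrix has rank 8, and its Smith normal form has invariant factors (1,1,1,1,1,1,1,1).

Boundary ∂_2: C_2 → C_1 acts by ∂[p,q,r] = [q,r] − [p,r] + [p,q]. For instance
  ∂[2,4,7] = [4,7] − [2,7] + [2,4],
  ∂[2,6,8] = [6,8] − [2,8] + [2,6].
The resulting 19×12 matrix has rank 10, and its Smith normal form has invariant factors (1,1,1,1,1,1,1,1,1,1).

Boundary ∂_3: C_3 → C_2 sends each 3-simplex σ to the alternating sum Σ_i (−1)^i (σ with its i-th vertex removed). For instance
  ∂[2,4,7,8] = [4,7,8] − [2,7,8] + [2,4,8] − [2,4,7],
  ∂[2,6,7,8] = [6,7,8] − [2,7,8] + [2,6,8] − [2,6,7].
As a 12×2 matrix over Z this has rank 2, with invariant factors (1,1).

Reading off H_k = ker ∂_k / im ∂_{k+1}:

  H_0: rank C_0 − rank ∂_1 = 9 − 8 = 1, and the invariant factors of ∂_1 are all 1, so H_0 = Z.
  H_1: rank ker ∂_1 − rank ∂_2 = (19 − 8) − 10 = 1, and the invariant factors of ∂_2 are all 1, so H_1 = Z.
  H_2: rank ker ∂_2 − rank ∂_3 = (12 − 10) − 2 = 0, and the invariant factors of ∂_3 are all 1, so H_2 = 0.
  H_3: rank ker ∂_3 − rank ∂_4 = (2 − 2) − 0 = 0, and there is no ∂_4, so H_3 = 0.

As a check, the Euler characteristic is 9 − 19 + 12 − 2 = 0, which agrees with 1 − 1 + 0 − 0 = 0.

H_0 = Z,  H_1 = Z,  H_2 = 0,  H_3 = 0.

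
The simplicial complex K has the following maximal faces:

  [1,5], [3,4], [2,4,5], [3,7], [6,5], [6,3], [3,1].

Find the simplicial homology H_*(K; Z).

H_0 ≅ Z,  H_1 ≅ Z^2,  H_2 = 0.

We work with the vertex ordering 1 < 2 < 3 < 4 < 5 < 6 < 7. The simplices of K, each written with vertices in increasing order, are:

  0-simplices (7): [1], [2], [3], [4], [5], [6], [7]
  1-simplices (9): [1,3], [1,5], [2,4], [2,5], [3,4], [3,6], [3,7], [4,5], [5,6]
  2-simplices (1): [2,4,5]

so the chain groups are C_0 ≅ Z^7, C_1 ≅ Z^9, C_2 ≅ Z^1.

The boundary map ∂_1: C_1 → C_0 is given by ∂[p,q] = [q] − [p].
This gives a 7×9 integer matrix of rank 6; reducing to Smith normal form yields diagonal entries (1,1,1,1,1,1).

∂_2: C_2 → C_1 acts by ∂[p,q,r] = [q,r] − [p,r] + [p,q]. For instance
  ∂[2,4,5] = [4,5] − [2,5] + [2,4].
The 9×1 boundary matrix has rank 1 and Smith normal form diag(1).

Computing H_k = (kernel of ∂_k) / (image of ∂_{k+1}):

  H_0: rank C_0 − rank ∂_1 = 7 − 6 = 1, and the invariant factors of ∂_1 are all 1, so H_0 ≅ Z.
  H_1: rank ker ∂_1 − rank ∂_2 = (9 − 6) − 1 = 2, and the invariant factors of ∂_2 are all 1, so H_1 ≅ Z^2.
  H_2: rank ker ∂_2 − rank ∂_3 = (1 − 1) − 0 = 0, and there is no ∂_3, so H_2 ≅ 0.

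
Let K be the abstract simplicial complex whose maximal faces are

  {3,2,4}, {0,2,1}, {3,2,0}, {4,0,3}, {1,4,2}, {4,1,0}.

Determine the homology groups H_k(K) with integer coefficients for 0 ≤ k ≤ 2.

We work with the vertex ordering 0 < 1 < 2 < 3 < 4. The simplices of K, each written with vertices in increasing order, are:

  0-simplices (5): [0], [1], [2], [3], [4]
  1-simplices (9): [0,1], [0,2], [0,3], [0,4], [1,2], [1,4], [2,3], [2,4], [3,4]
  2-simplices (6): [0,1,2], [0,1,4], [0,2,3], [0,3,4], [1,2,4], [2,3,4]

so the chain groups are C_0 ≅ Z^5, C_1 ≅ Z^9, C_2 ≅ Z^6.

∂_1: C_1 → C_0 sends each edge [p,q] (with p < q) to q − p.
As a 5×9 matrix over Z this has rank 4, with invariant factors (1,1,1,1).

Boundary ∂_2: C_2 → C_1 acts by ∂[p,q,r] = [q,r] − [p,r] + [p,q]. For instance
  ∂[0,2,3] = [2,3] − [0,3] + [0,2],
  ∂[2,3,4] = [3,4] − [2,4] + [2,3].
The resulting 9×6 matrix has rank 5, and its Smith normal form has invariant factors (1,1,1,1,1).

Now H_k = ker ∂_k / im ∂_{k+1}, so:

  H_0: rank C_0 − rank ∂_1 = 5 − 4 = 1, and the invariant factors of ∂_1 are all 1, so H_0 = Z.
  H_1: rank ker ∂_1 − rank ∂_2 = (9 − 4) − 5 = 0, and the invariant factors of ∂_2 are all 1, so H_1 = 0.
  H_2: rank ker ∂_2 − rank ∂_3 = (6 − 5) − 0 = 1, and there is no ∂_3, so H_2 = Z.

H_0 ≅ Z,  H_1 = 0,  H_2 ≅ Z.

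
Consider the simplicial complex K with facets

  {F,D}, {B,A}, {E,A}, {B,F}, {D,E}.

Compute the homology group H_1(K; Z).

Order the vertices as A < B < D < E < F. Listing each simplex with vertices in this order, K has dimension 1 with simplices:

  0-simplices (5): A, B, D, E, F
  1-simplices (5): AB, AE, BF, DE, DF

giving chain groups C_0 ≅ Z^5, C_1 ≅ Z^5.

The boundary map ∂_1: C_1 → C_0 sends each edge [p,q] (with p < q) to q − p. For instance
  ∂BF = F − B.
The resulting 5×5 matrix has rank 4, and its Smith normal form has invariant factors (1,1,1,1).

Computing H_k = (kernel of ∂_k) / (image of ∂_{k+1}):

  H_1: rank ker ∂_1 − rank ∂_2 = (5 − 4) − 0 = 1, and there is no ∂_2, so H_1 = Z.

H_1 = Z.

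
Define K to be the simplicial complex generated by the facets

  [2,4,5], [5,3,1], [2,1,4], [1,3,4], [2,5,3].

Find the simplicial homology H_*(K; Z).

Order the vertices as 1 < 2 < 3 < 4 < 5. Listing each simplex with vertices in this order, K has dimension 2 with simplices:

  0-simplices (5): [1], [2], [3], [4], [5]
  1-simplices (10): [1,2], [1,3], [1,4], [1,5], [2,3], [2,4], [2,5], [3,4], [3,5], [4,5]
  2-simplices (5): [1,2,4], [1,3,4], [1,3,5], [2,3,5], [2,4,5]

so the chain groups are C_0 ≅ Z^5, C_1 ≅ Z^10, C_2 ≅ Z^5.

Boundary ∂_1: C_1 → C_0 sends each edge [p,q] (with p < q) to q − p. For instance
  ∂[3,4] = [4] − [3].
The resulting 5×10 matrix has rank 4, and its Smith normal form has invariant factors (1,1,1,1).

Boundary ∂_2: C_2 → C_1 sends each 2-simplex [p,q,r] to [q,r] − [p,r] + [p,q]. For instance
  ∂[1,3,4] = [3,4] − [1,4] + [1,3],
  ∂[1,3,5] = [3,5] − [1,5] + [1,3].
The resulting 10×5 matrix has rank 5, and its Smith normal form has invariant factors (1,1,1,1,1).

Computing H_k = (kernel of ∂_k) / (image of ∂_{k+1}):

  H_0: rank C_0 − rank ∂_1 = 5 − 4 = 1, and the invariant factors of ∂_1 are all 1, so H_0 ≅ Z.
  H_1: rank ker ∂_1 − rank ∂_2 = (10 − 4) − 5 = 1, and the invariant factors of ∂_2 are all 1, so H_1 ≅ Z.
  H_2: rank ker ∂_2 − rank ∂_3 = (5 − 5) − 0 = 0, and there is no ∂_3, so H_2 ≅ 0.

As a check, the Euler characteristic is 5 − 10 + 5 = 0, which agrees with 1 − 1 + 0 = 0.

H_0 ≅ Z,  H_1 ≅ Z,  H_2 = 0.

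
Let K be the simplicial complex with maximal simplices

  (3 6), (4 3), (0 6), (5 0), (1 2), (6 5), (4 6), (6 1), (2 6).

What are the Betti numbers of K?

Fix the vertex order 0 < 1 < 2 < 3 < 4 < 5 < 6 and write every simplex with vertices in increasing order. Then dim K = 1 and the simplices of K are:

  0-simplices (7): [0], [1], [2], [3], [4], [5], [6]
  1-simplices (9): [0,5], [0,6], [1,2], [1,6], [2,6], [3,4], [3,6], [4,6], [5,6]

giving chain groups C_0 ≅ Z^7, C_1 ≅ Z^9.

∂_1: C_1 → C_0 sends each edge [p,q] (with p < q) to q − p.
As a 7×9 matrix over Z this has rank 6, with invariant factors (1,1,1,1,1,1).

Reading off H_k = ker ∂_k / im ∂_{k+1}:

  H_0: rank C_0 − rank ∂_1 = 7 − 6 = 1, and the invariant factors of ∂_1 are all 1, so H_0 = Z.
  H_1: rank ker ∂_1 − rank ∂_2 = (9 − 6) − 0 = 3, and there is no ∂_2, so H_1 = Z^3.

(K is a triangulation of a wedge of 3 circles.)

Hence the Betti numbers are b_0 = 1, b_1 = 3.

b_0 = 1, b_1 = 3.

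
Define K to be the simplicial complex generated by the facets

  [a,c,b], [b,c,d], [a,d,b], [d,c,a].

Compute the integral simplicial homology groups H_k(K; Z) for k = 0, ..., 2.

Take the total order a < b < c < d on the vertex set. Then K (dimension 2) consists of the simplices:

  0-simplices (4): a, b, c, d
  1-simplices (6): ab, ac, ad, bc, bd, cd
  2-simplices (4): abc, abd, acd, bcd

Hence C_0 ≅ Z^4, C_1 ≅ Z^6, C_2 ≅ Z^4.

Boundary ∂_1: C_1 → C_0 maps an edge to its endpoints' difference, ∂[p,q] = q − p.
The 4×6 boundary matrix has rank 3 and Smith normal form diag(1,1,1).

Boundary ∂_2: C_2 → C_1 maps a triangle to the signed sum of its edges. For instance
  ∂abd = bd − ad + ab,
  ∂abc = bc − ac + ab.
This gives a 6×4 integer matrix of rank 3; reducing to Smith normal form yields diagonal entries (1,1,1).

From H_k ≅ ker(∂_k) / im(∂_{k+1}) we obtain:

  H_0: rank C_0 − rank ∂_1 = 4 − 3 = 1, and the invariant factors of ∂_1 are all 1, so H_0 = Z.
  H_1: rank ker ∂_1 − rank ∂_2 = (6 − 3) − 3 = 0, and the invariant factors of ∂_2 are all 1, so H_1 = 0.
  H_2: rank ker ∂_2 − rank ∂_3 = (4 − 3) − 0 = 1, and there is no ∂_3, so H_2 = Z.

H_0 ≅ Z,  H_1 = 0,  H_2 ≅ Z.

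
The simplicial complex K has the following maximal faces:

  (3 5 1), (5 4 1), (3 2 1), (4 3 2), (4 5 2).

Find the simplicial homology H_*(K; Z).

H_0 = Z,  H_1 = Z,  H_2 = 0.

K has 5 vertices, 10 edges, 5 triangles.
rank ∂_0 = 0, rank ∂_1 = 4 ⇒ b_0 = 5 − 0 − 4 = 1; all invariant factors of ∂_1 are 1 so no torsion. So H_0 ≅ Z.
rank ∂_1 = 4, rank ∂_2 = 5 ⇒ b_1 = 10 − 4 − 5 = 1; all invariant factors of ∂_2 are 1 so no torsion. So H_1 ≅ Z.
rank ∂_2 = 5, rank ∂_3 = 0 ⇒ b_2 = 5 − 5 − 0 = 0. So H_2 ≅ 0.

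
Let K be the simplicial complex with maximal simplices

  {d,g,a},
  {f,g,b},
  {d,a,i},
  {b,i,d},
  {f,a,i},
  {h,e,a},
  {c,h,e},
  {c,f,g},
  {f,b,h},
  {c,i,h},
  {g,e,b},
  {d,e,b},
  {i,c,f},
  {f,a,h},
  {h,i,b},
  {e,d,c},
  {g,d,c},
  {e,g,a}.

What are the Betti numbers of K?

b_0 = 1, b_1 = 1, b_2 = 0.

Fix the vertex order a < b < c < d < e < f < g < h < i and write every simplex with vertices in increasing order. Then dim K = 2 and the simplices of K are:

  0-simplices (9): a, b, c, d, e, f, g, h, i
  1-simplices (27): ad, ae, af, ag, ah, ai, bd, be, bf, bg, bh, bi, cd, ce, cf, cg, ch, ci, de, dg, di, eg, eh, fg, fh, fi, hi
  2-simplices (18): adg, adi, aeg, aeh, afh, afi, bde, bdi, beg, bfg, bfh, bhi, cde, cdg, ceh, cfg, cfi, chi

so the chain groups are C_0 ≅ Z^9, C_1 ≅ Z^27, C_2 ≅ Z^18.

The boundary map ∂_1: C_1 → C_0 maps an edge to its endpoints' difference, ∂[p,q] = q − p. For instance
  ∂fg = g − f.
As a 9×27 matrix over Z this has rank 8, with invariant factors (1,1,1,1,1,1,1,1).

∂_2: C_2 → C_1 acts by ∂[p,q,r] = [q,r] − [p,r] + [p,q]. For instance
  ∂cde = de − ce + cd,
  ∂adi = di − ai + ad.
As a 27×18 matrix over Z this has rank 18, with invariant factors (1,1,1,1,1,1,1,1,1,1,1,1,1,1,1,1,1,2).

Computing H_k = (kernel of ∂_k) / (image of ∂_{k+1}):

  H_0: rank C_0 − rank ∂_1 = 9 − 8 = 1, and the invariant factors of ∂_1 are all 1, so H_0 ≅ Z.
  H_1: rank ker ∂_1 − rank ∂_2 = (27 − 8) − 18 = 1, and ∂_2 has invariant factor 2 > 1, so H_1 ≅ Z ⊕ Z/2Z.
  H_2: rank ker ∂_2 − rank ∂_3 = (18 − 18) − 0 = 0, and there is no ∂_3, so H_2 ≅ 0.

(K is a triangulation of the Klein bottle.)

Hence the Betti numbers are b_0 = 1, b_1 = 1, b_2 = 0.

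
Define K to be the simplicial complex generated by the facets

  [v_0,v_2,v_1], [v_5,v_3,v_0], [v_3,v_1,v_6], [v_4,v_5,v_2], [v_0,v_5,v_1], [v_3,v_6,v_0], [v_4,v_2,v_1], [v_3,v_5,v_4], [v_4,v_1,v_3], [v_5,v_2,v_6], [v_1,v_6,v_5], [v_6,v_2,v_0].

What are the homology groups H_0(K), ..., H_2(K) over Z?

H_0 ≅ Z,  H_1 ≅ Z/2,  H_2 = 0.

Order the vertices as v_0 < v_1 < v_2 < v_3 < v_4 < v_5 < v_6. Listing each simplex with vertices in this order, K has dimension 2 with simplices:

  0-simplices (7): [v_0], [v_1], [v_2], [v_3], [v_4], [v_5], [v_6]
  1-simplices (18): (18 of them)
  2-simplices (12): (12 of them)

so the chain groups are C_0 ≅ Z^7, C_1 ≅ Z^18, C_2 ≅ Z^12.

The boundary map ∂_1: C_1 → C_0 maps an edge to its endpoints' difference, ∂[p,q] = q − p. For instance
  ∂[v_0,v_3] = [v_3] − [v_0].
The resulting 7×18 matrix has rank 6, and its Smith normal form has invariant factors (1,1,1,1,1,1).

∂_2: C_2 → C_1 acts by ∂[p,q,r] = [q,r] − [p,r] + [p,q]. For instance
  ∂[v_1,v_3,v_6] = [v_3,v_6] − [v_1,v_6] + [v_1,v_3],
  ∂[v_3,v_4,v_5] = [v_4,v_5] − [v_3,v_5] + [v_3,v_4].
This gives a 18×12 integer matrix of rank 12; reducing to Smith normal form yields diagonal entries (1,1,1,1,1,1,1,1,1,1,1,2).

Now H_k = ker ∂_k / im ∂_{k+1}, so:

  H_0: rank C_0 − rank ∂_1 = 7 − 6 = 1, and the invariant factors of ∂_1 are all 1, so H_0 = Z.
  H_1: rank ker ∂_1 − rank ∂_2 = (18 − 6) − 12 = 0, and ∂_2 has invariant factor 2 > 1, so H_1 = Z/2.
  H_2: rank ker ∂_2 − rank ∂_3 = (12 − 12) − 0 = 0, and there is no ∂_3, so H_2 = 0.

(K is a triangulation of the real projective plane RP^2.)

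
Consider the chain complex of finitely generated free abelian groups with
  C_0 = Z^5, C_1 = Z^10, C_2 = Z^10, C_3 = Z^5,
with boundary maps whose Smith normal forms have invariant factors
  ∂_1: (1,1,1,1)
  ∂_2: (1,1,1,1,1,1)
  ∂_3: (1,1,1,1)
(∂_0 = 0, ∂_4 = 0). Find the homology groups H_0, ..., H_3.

H_0: b_0 = 5 − 0 − 4 = 1; torsion from ∂_1 factors > 1: none. So H_0 = Z.
H_1: b_1 = 10 − 4 − 6 = 0; torsion from ∂_2 factors > 1: none. So H_1 = 0.
H_2: b_2 = 10 − 6 − 4 = 0; torsion from ∂_3 factors > 1: none. So H_2 = 0.
H_3: b_3 = 5 − 4 − 0 = 1; torsion from ∂_4 factors > 1: none. So H_3 = Z.

H_0 = Z,  H_1 = 0,  H_2 = 0,  H_3 = Z.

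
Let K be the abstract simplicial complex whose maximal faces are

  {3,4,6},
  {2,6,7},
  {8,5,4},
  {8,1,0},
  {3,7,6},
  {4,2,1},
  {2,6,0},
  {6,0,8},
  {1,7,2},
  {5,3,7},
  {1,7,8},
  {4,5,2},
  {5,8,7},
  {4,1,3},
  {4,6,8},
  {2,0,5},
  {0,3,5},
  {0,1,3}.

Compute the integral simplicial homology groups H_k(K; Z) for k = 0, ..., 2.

H_0 = Z,  H_1 = Z^2,  H_2 = Z.

We work with the vertex ordering 0 < 1 < 2 < 3 < 4 < 5 < 6 < 7 < 8. The simplices of K, each written with vertices in increasing order, are:

  0-simplices (9): [0], [1], [2], [3], [4], [5], [6], [7], [8]
  1-simplices (27): (27 of them)
  2-simplices (18): [0,1,3], [0,1,8], [0,2,5], [0,2,6], [0,3,5], [0,6,8], [1,2,4], [1,2,7], [1,3,4], [1,7,8], [2,4,5], [2,6,7], [3,4,6], [3,5,7], [3,6,7], [4,5,8], [4,6,8], [5,7,8]

so the chain groups are C_0 ≅ Z^9, C_1 ≅ Z^27, C_2 ≅ Z^18.

The boundary map ∂_1: C_1 → C_0 maps an edge to its endpoints' difference, ∂[p,q] = q − p.
The 9×27 boundary matrix has rank 8 and Smith normal form diag(1,1,1,1,1,1,1,1).

Boundary ∂_2: C_2 → C_1 sends each 2-simplex [p,q,r] to [q,r] − [p,r] + [p,q]. For instance
  ∂[4,5,8] = [5,8] − [4,8] + [4,5],
  ∂[1,2,4] = [2,4] − [1,4] + [1,2].
The resulting 27×18 matrix has rank 17, and its Smith normal form has invariant factors (1,1,1,1,1,1,1,1,1,1,1,1,1,1,1,1,1).

From H_k ≅ ker(∂_k) / im(∂_{k+1}) we obtain:

  H_0: rank C_0 − rank ∂_1 = 9 − 8 = 1, and the invariant factors of ∂_1 are all 1, so H_0 = Z.
  H_1: rank ker ∂_1 − rank ∂_2 = (27 − 8) − 17 = 2, and the invariant factors of ∂_2 are all 1, so H_1 = Z^2.
  H_2: rank ker ∂_2 − rank ∂_3 = (18 − 17) − 0 = 1, and there is no ∂_3, so H_2 = Z.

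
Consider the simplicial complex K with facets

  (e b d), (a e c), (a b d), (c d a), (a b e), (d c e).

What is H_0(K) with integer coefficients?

Order the vertices as a < b < c < d < e. Listing each simplex with vertices in this order, K has dimension 2 with simplices:

  0-simplices (5): a, b, c, d, e
  1-simplices (9): ab, ac, ad, ae, bd, be, cd, ce, de
  2-simplices (6): abd, abe, acd, ace, bde, cde

giving chain groups C_0 ≅ Z^5, C_1 ≅ Z^9, C_2 ≅ Z^6.

∂_1: C_1 → C_0 maps an edge to its endpoints' difference, ∂[p,q] = q − p.
The 5×9 boundary matrix has rank 4 and Smith normal form diag(1,1,1,1).

Boundary ∂_2: C_2 → C_1 sends each 2-simplex [p,q,r] to [q,r] − [p,r] + [p,q]. For instance
  ∂abe = be − ae + ab,
  ∂ace = ce − ae + ac.
The resulting 9×6 matrix has rank 5, and its Smith normal form has invariant factors (1,1,1,1,1).

Computing H_k = (kernel of ∂_k) / (image of ∂_{k+1}):

  H_0: rank C_0 − rank ∂_1 = 5 − 4 = 1, and the invariant factors of ∂_1 are all 1, so H_0 = Z.

H_0 = Z.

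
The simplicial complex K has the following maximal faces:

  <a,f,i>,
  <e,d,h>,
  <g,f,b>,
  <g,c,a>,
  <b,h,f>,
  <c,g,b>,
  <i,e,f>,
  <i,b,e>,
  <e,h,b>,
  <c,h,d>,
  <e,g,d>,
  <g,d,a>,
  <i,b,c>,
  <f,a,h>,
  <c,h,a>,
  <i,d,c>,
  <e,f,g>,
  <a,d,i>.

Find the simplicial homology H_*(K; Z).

H_0 ≅ Z,  H_1 ≅ Z ⊕ Z/2Z,  H_2 = 0.

Take the total order a < b < c < d < e < f < g < h < i on the vertex set. Then K (dimension 2) consists of the simplices:

  0-simplices (9): a, b, c, d, e, f, g, h, i
  1-simplices (27): ac, ad, af, ag, ah, ai, bc, be, bf, bg, bh, bi, cd, cg, ch, ci, de, dg, dh, di, ef, eg, eh, ei, fg, fh, fi
  2-simplices (18): acg, ach, adg, adi, afh, afi, bcg, bci, beh, bei, bfg, bfh, cdh, cdi, deg, deh, efg, efi

so the chain groups are C_0 ≅ Z^9, C_1 ≅ Z^27, C_2 ≅ Z^18.

∂_1: C_1 → C_0 maps an edge to its endpoints' difference, ∂[p,q] = q − p. For instance
  ∂fh = h − f.
The resulting 9×27 matrix has rank 8, and its Smith normal form has invariant factors (1,1,1,1,1,1,1,1).

The boundary map ∂_2: C_2 → C_1 maps a triangle to the signed sum of its edges. For instance
  ∂deh = eh − dh + de,
  ∂cdi = di − ci + cd.
This gives a 27×18 integer matrix of rank 18; reducing to Smith normal form yields diagonal entries (1,1,1,1,1,1,1,1,1,1,1,1,1,1,1,1,1,2).

Reading off H_k = ker ∂_k / im ∂_{k+1}:

  H_0: rank C_0 − rank ∂_1 = 9 − 8 = 1, and the invariant factors of ∂_1 are all 1, so H_0 ≅ Z.
  H_1: rank ker ∂_1 − rank ∂_2 = (27 − 8) − 18 = 1, and ∂_2 has invariant factor 2 > 1, so H_1 ≅ Z ⊕ Z/2Z.
  H_2: rank ker ∂_2 − rank ∂_3 = (18 − 18) − 0 = 0, and there is no ∂_3, so H_2 ≅ 0.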